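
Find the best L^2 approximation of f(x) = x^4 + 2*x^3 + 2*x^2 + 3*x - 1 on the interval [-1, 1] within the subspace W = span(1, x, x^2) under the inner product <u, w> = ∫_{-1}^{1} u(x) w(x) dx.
g(x) = 20*x^2/7 + 21*x/5 - 38/35

The best approximation g ∈ W is the orthogonal projection of f onto W. Writing g = a_0 + a_1 x + a_2 x^2, the coefficients solve the normal equations G · a = b where
  G_{ij} = <φ_i, φ_j> and b_i = <f, φ_i>, with φ_0 = 1, φ_1 = x, φ_2 = x^2.
G =
  [2, 0, 2/3]
  [0, 2/3, 0]
  [2/3, 0, 2/5],
b = (-4/15, 14/5, 44/105).
Solving gives a_0 = -38/35, a_1 = 21/5, a_2 = 20/7, so
  g(x) = 20*x^2/7 + 21*x/5 - 38/35.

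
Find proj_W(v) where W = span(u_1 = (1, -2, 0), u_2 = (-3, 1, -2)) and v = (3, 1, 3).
proj_W(v) = (139/45, 47/45, 26/9)

Set up U = [u_1 | ... | u_2] ∈ R^(3×2). The projector onto W = col(U) is P = U (U^T U)^(-1) U^T.
Compute U^T U =
  [5, -5]
  [-5, 14],
and U^T v = (1, -14).
Solve U^T U · c = U^T v for the coefficients: c = (-56/45, -13/9). The projection is proj_W(v) = U c.
Check: (v - proj_W(v)) · u_1 = 0  (should be 0).
Check: (v - proj_W(v)) · u_2 = 0  (should be 0).
Result: proj_W(v) = (139/45, 47/45, 26/9).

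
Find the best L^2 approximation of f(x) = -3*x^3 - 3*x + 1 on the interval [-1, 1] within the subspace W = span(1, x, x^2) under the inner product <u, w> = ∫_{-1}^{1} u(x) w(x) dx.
g(x) = 1 - 24*x/5

The best approximation g ∈ W is the orthogonal projection of f onto W. Writing g = a_0 + a_1 x + a_2 x^2, the coefficients solve the normal equations G · a = b where
  G_{ij} = <φ_i, φ_j> and b_i = <f, φ_i>, with φ_0 = 1, φ_1 = x, φ_2 = x^2.
G =
  [2, 0, 2/3]
  [0, 2/3, 0]
  [2/3, 0, 2/5],
b = (2, -16/5, 2/3).
Solving gives a_0 = 1, a_1 = -24/5, a_2 = 0, so
  g(x) = 1 - 24*x/5.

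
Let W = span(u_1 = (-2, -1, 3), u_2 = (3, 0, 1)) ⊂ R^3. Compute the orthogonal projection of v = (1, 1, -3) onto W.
proj_W(v) = (132/131, 120/131, -396/131)

Set up U = [u_1 | ... | u_2] ∈ R^(3×2). The projector onto W = col(U) is P = U (U^T U)^(-1) U^T.
Compute U^T U =
  [14, -3]
  [-3, 10],
and U^T v = (-12, 0).
Solve U^T U · c = U^T v for the coefficients: c = (-120/131, -36/131). The projection is proj_W(v) = U c.
Check: (v - proj_W(v)) · u_1 = 0  (should be 0).
Check: (v - proj_W(v)) · u_2 = 0  (should be 0).
Result: proj_W(v) = (132/131, 120/131, -396/131).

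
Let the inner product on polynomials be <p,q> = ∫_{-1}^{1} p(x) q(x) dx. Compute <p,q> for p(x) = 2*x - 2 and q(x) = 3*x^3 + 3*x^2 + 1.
<p,q> = -28/5

Expand the product: p(x)·q(x) = 6*x^4 - 6*x^2 + 2*x - 2.
∫_{-1}^{1} of each monomial x^k gives [2/(k+1) if k even, 0 if k odd]. Integrating term-by-term (or equivalently evaluating the antiderivative F(x) = 6*x^5/5 - 2*x^3 + x^2 - 2*x at the endpoints):
  F(1) − F(−1) = -9/5 − (19/5) = -28/5.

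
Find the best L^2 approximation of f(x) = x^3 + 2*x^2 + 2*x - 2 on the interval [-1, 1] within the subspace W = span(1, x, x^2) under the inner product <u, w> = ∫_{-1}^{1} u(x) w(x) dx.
g(x) = 2*x^2 + 13*x/5 - 2

The best approximation g ∈ W is the orthogonal projection of f onto W. Writing g = a_0 + a_1 x + a_2 x^2, the coefficients solve the normal equations G · a = b where
  G_{ij} = <φ_i, φ_j> and b_i = <f, φ_i>, with φ_0 = 1, φ_1 = x, φ_2 = x^2.
G =
  [2, 0, 2/3]
  [0, 2/3, 0]
  [2/3, 0, 2/5],
b = (-8/3, 26/15, -8/15).
Solving gives a_0 = -2, a_1 = 13/5, a_2 = 2, so
  g(x) = 2*x^2 + 13*x/5 - 2.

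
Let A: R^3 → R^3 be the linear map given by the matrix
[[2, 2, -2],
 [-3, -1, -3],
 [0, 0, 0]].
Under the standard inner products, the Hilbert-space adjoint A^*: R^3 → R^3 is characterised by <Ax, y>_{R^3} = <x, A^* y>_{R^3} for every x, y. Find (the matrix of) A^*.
A^* = A^T =
[[2, -3, 0],
 [2, -1, 0],
 [-2, -3, 0]]

For real matrices with standard dot products, the defining identity <Ax, y> = <x, A^* y> gives (Ax)^T y = x^T (A^*) y, i.e. x^T A^T y = x^T (A^*) y. Since this holds for all x, y, we must have A^* = A^T. Therefore
A^* =
[[2, -3, 0],
 [2, -1, 0],
 [-2, -3, 0]].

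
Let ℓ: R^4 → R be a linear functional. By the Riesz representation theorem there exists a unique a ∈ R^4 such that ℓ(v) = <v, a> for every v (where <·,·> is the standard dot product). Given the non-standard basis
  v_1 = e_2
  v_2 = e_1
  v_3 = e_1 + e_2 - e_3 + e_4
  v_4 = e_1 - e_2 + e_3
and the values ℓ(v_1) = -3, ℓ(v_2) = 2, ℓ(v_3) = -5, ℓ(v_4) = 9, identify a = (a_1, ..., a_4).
a = (2, -3, 4, 0)

Write a = (a_1, ..., a_4) in the standard basis. For each basis vector v_i, ℓ(v_i) = <v_i, a> is a linear equation in the a_j's. Collect the n equations into a matrix system V a = ℓ, where row i of V is v_i (expressed in the standard basis). Since V is invertible (lower-triangular with 1s on the diagonal, up to permutation), solve by back-substitution:
  V =
[[0, 1, 0, 0],
 [1, 0, 0, 0],
 [1, 1, -1, 1],
 [1, -1, 1, 0]]
  V a = (-3, 2, -5, 9)
Solving gives a = (2, -3, 4, 0).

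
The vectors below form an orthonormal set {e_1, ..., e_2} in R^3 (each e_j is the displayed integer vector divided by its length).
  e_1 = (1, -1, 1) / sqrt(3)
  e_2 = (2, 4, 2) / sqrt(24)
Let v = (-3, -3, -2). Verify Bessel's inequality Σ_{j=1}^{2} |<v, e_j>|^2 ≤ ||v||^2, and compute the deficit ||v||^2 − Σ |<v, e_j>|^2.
Σ |<v, e_j>|^2 = 43/2; ||v||^2 = 22; deficit = 1/2

Write each e_j = u_j / sqrt(<u_j, u_j>) where u_j is the displayed integer vector. Then <v, e_j> = <v, u_j> / sqrt(<u_j, u_j>), so |<v, e_j>|^2 = <v, u_j>^2 / <u_j, u_j>.
Coefficients: <v, e_1> = -2/sqrt(3), <v, e_2> = -22/sqrt(24).
Square and sum: Σ |<v, e_j>|^2 = 43/2.
Compute ||v||^2 = v·v = 22.
Deficit = 22 − 43/2 = 1/2 ≥ 0, confirming Bessel's inequality. (The deficit equals ||v − Σ <v,e_j> e_j||^2, the squared distance from v to span{e_j}.)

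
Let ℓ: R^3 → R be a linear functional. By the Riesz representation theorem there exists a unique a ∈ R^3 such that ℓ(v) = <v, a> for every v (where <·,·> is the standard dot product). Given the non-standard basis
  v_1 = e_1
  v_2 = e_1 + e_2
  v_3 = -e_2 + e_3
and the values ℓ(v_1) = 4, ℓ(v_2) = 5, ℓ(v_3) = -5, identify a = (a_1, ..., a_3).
a = (4, 1, -4)

Write a = (a_1, ..., a_3) in the standard basis. For each basis vector v_i, ℓ(v_i) = <v_i, a> is a linear equation in the a_j's. Collect the n equations into a matrix system V a = ℓ, where row i of V is v_i (expressed in the standard basis). Since V is invertible (lower-triangular with 1s on the diagonal, up to permutation), solve by back-substitution:
  V =
[[1, 0, 0],
 [1, 1, 0],
 [0, -1, 1]]
  V a = (4, 5, -5)
Solving gives a = (4, 1, -4).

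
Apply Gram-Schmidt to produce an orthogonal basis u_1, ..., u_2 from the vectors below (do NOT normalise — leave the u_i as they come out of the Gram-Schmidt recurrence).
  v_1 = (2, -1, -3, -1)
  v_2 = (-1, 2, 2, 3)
Orthogonal basis:
  u_1 = (2, -1, -3, -1)
  u_2 = (11/15, 17/15, -3/5, 32/15)

Apply the Gram-Schmidt recurrence
  u_1 = v_1
  u_i = v_i − Σ_{j<i} ((v_i · u_j) / (u_j · u_j)) · u_j.

Step by step this gives:
  u_1 = (2, -1, -3, -1)
  u_2 = (11/15, 17/15, -3/5, 32/15)

Orthogonality check:
  u_2 · u_1 = 0 (should be 0)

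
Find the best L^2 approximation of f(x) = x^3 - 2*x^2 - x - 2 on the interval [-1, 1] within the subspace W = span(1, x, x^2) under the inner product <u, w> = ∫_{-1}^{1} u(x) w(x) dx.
g(x) = -2*x^2 - 2*x/5 - 2

The best approximation g ∈ W is the orthogonal projection of f onto W. Writing g = a_0 + a_1 x + a_2 x^2, the coefficients solve the normal equations G · a = b where
  G_{ij} = <φ_i, φ_j> and b_i = <f, φ_i>, with φ_0 = 1, φ_1 = x, φ_2 = x^2.
G =
  [2, 0, 2/3]
  [0, 2/3, 0]
  [2/3, 0, 2/5],
b = (-16/3, -4/15, -32/15).
Solving gives a_0 = -2, a_1 = -2/5, a_2 = -2, so
  g(x) = -2*x^2 - 2*x/5 - 2.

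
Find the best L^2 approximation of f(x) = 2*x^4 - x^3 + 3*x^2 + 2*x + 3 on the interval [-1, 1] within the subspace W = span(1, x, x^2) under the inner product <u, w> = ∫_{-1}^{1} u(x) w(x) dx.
g(x) = 33*x^2/7 + 7*x/5 + 99/35

The best approximation g ∈ W is the orthogonal projection of f onto W. Writing g = a_0 + a_1 x + a_2 x^2, the coefficients solve the normal equations G · a = b where
  G_{ij} = <φ_i, φ_j> and b_i = <f, φ_i>, with φ_0 = 1, φ_1 = x, φ_2 = x^2.
G =
  [2, 0, 2/3]
  [0, 2/3, 0]
  [2/3, 0, 2/5],
b = (44/5, 14/15, 132/35).
Solving gives a_0 = 99/35, a_1 = 7/5, a_2 = 33/7, so
  g(x) = 33*x^2/7 + 7*x/5 + 99/35.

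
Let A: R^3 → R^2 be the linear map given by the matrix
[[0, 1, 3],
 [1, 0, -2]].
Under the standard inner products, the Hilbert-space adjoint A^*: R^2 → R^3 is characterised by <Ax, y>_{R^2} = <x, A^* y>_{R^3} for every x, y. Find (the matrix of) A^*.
A^* = A^T =
[[0, 1],
 [1, 0],
 [3, -2]]

For real matrices with standard dot products, the defining identity <Ax, y> = <x, A^* y> gives (Ax)^T y = x^T (A^*) y, i.e. x^T A^T y = x^T (A^*) y. Since this holds for all x, y, we must have A^* = A^T. Therefore
A^* =
[[0, 1],
 [1, 0],
 [3, -2]].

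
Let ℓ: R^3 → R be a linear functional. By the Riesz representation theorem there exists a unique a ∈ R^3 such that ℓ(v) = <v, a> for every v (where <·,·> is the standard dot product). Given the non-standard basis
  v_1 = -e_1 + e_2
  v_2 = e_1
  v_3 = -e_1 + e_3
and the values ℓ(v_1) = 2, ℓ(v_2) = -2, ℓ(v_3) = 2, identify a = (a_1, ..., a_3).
a = (-2, 0, 0)

Write a = (a_1, ..., a_3) in the standard basis. For each basis vector v_i, ℓ(v_i) = <v_i, a> is a linear equation in the a_j's. Collect the n equations into a matrix system V a = ℓ, where row i of V is v_i (expressed in the standard basis). Since V is invertible (lower-triangular with 1s on the diagonal, up to permutation), solve by back-substitution:
  V =
[[-1, 1, 0],
 [1, 0, 0],
 [-1, 0, 1]]
  V a = (2, -2, 2)
Solving gives a = (-2, 0, 0).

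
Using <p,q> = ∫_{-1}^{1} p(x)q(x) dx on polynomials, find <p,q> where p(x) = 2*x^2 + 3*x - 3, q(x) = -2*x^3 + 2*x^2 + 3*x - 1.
<p,q> = 88/15

Expand the product: p(x)·q(x) = -4*x^5 - 2*x^4 + 18*x^3 + x^2 - 12*x + 3.
∫_{-1}^{1} of each monomial x^k gives [2/(k+1) if k even, 0 if k odd]. Integrating term-by-term (or equivalently evaluating the antiderivative F(x) = -2*x^6/3 - 2*x^5/5 + 9*x^4/2 + x^3/3 - 6*x^2 + 3*x at the endpoints):
  F(1) − F(−1) = 23/30 − (-51/10) = 88/15.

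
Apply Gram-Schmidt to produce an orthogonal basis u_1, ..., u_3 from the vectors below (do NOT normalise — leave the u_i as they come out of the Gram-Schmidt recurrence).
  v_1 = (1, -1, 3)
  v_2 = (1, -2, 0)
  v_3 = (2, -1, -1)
Orthogonal basis:
  u_1 = (1, -1, 3)
  u_2 = (8/11, -19/11, -9/11)
  u_3 = (30/23, 15/23, -5/23)

Apply the Gram-Schmidt recurrence
  u_1 = v_1
  u_i = v_i − Σ_{j<i} ((v_i · u_j) / (u_j · u_j)) · u_j.

Step by step this gives:
  u_1 = (1, -1, 3)
  u_2 = (8/11, -19/11, -9/11)
  u_3 = (30/23, 15/23, -5/23)

Orthogonality check:
  u_2 · u_1 = 0 (should be 0)
  u_3 · u_1 = 0 (should be 0)
  u_3 · u_2 = 0 (should be 0)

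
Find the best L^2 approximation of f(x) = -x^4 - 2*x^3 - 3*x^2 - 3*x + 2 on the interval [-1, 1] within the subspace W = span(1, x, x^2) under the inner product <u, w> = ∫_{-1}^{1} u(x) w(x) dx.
g(x) = -27*x^2/7 - 21*x/5 + 73/35

The best approximation g ∈ W is the orthogonal projection of f onto W. Writing g = a_0 + a_1 x + a_2 x^2, the coefficients solve the normal equations G · a = b where
  G_{ij} = <φ_i, φ_j> and b_i = <f, φ_i>, with φ_0 = 1, φ_1 = x, φ_2 = x^2.
G =
  [2, 0, 2/3]
  [0, 2/3, 0]
  [2/3, 0, 2/5],
b = (8/5, -14/5, -16/105).
Solving gives a_0 = 73/35, a_1 = -21/5, a_2 = -27/7, so
  g(x) = -27*x^2/7 - 21*x/5 + 73/35.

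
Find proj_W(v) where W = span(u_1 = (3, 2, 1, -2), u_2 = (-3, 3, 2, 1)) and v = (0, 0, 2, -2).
proj_W(v) = (2/3, 10/9, 28/45, -26/45)

Set up U = [u_1 | ... | u_2] ∈ R^(4×2). The projector onto W = col(U) is P = U (U^T U)^(-1) U^T.
Compute U^T U =
  [18, -3]
  [-3, 23],
and U^T v = (6, 2).
Solve U^T U · c = U^T v for the coefficients: c = (16/45, 2/15). The projection is proj_W(v) = U c.
Check: (v - proj_W(v)) · u_1 = 0  (should be 0).
Check: (v - proj_W(v)) · u_2 = 0  (should be 0).
Result: proj_W(v) = (2/3, 10/9, 28/45, -26/45).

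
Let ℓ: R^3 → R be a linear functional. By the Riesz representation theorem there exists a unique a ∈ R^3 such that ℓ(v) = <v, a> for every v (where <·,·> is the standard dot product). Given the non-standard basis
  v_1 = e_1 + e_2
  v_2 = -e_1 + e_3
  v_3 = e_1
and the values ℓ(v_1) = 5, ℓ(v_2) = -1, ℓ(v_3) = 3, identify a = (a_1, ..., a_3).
a = (3, 2, 2)

Write a = (a_1, ..., a_3) in the standard basis. For each basis vector v_i, ℓ(v_i) = <v_i, a> is a linear equation in the a_j's. Collect the n equations into a matrix system V a = ℓ, where row i of V is v_i (expressed in the standard basis). Since V is invertible (lower-triangular with 1s on the diagonal, up to permutation), solve by back-substitution:
  V =
[[1, 1, 0],
 [-1, 0, 1],
 [1, 0, 0]]
  V a = (5, -1, 3)
Solving gives a = (3, 2, 2).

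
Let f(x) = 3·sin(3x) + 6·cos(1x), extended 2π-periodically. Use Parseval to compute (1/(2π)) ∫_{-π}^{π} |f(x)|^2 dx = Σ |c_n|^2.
Σ |c_n|^2 = 45/2

Expand |f|^2 and use orthogonality of {sin(nx), cos(mx)} on [-π, π]:
  ∫_{-π}^{π} sin(nx)^2 dx = π, ∫ cos(mx)^2 dx = π, and cross terms integrate to 0.
So ∫_{-π}^{π} f(x)^2 dx = 3^2 · π + 6^2 · π = (9 + 36)π.
Divide by 2π: (9 + 36)/2 = 45/2.
By Parseval, this equals Σ |c_n|^2.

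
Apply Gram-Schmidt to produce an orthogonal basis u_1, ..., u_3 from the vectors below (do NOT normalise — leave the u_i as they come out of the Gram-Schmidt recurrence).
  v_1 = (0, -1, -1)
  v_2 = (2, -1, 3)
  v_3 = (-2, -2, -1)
Orthogonal basis:
  u_1 = (0, -1, -1)
  u_2 = (2, -2, 2)
  u_3 = (-5/3, -5/6, 5/6)

Apply the Gram-Schmidt recurrence
  u_1 = v_1
  u_i = v_i − Σ_{j<i} ((v_i · u_j) / (u_j · u_j)) · u_j.

Step by step this gives:
  u_1 = (0, -1, -1)
  u_2 = (2, -2, 2)
  u_3 = (-5/3, -5/6, 5/6)

Orthogonality check:
  u_2 · u_1 = 0 (should be 0)
  u_3 · u_1 = 0 (should be 0)
  u_3 · u_2 = 0 (should be 0)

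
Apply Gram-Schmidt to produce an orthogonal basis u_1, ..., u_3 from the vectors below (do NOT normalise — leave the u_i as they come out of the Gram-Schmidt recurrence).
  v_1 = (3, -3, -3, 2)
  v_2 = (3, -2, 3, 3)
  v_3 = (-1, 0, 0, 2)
Orthogonal basis:
  u_1 = (3, -3, -3, 2)
  u_2 = (57/31, -26/31, 129/31, 69/31)
  u_3 = (-55/43, 147/817, -6/19, 1401/817)

Apply the Gram-Schmidt recurrence
  u_1 = v_1
  u_i = v_i − Σ_{j<i} ((v_i · u_j) / (u_j · u_j)) · u_j.

Step by step this gives:
  u_1 = (3, -3, -3, 2)
  u_2 = (57/31, -26/31, 129/31, 69/31)
  u_3 = (-55/43, 147/817, -6/19, 1401/817)

Orthogonality check:
  u_2 · u_1 = 0 (should be 0)
  u_3 · u_1 = 0 (should be 0)
  u_3 · u_2 = 0 (should be 0)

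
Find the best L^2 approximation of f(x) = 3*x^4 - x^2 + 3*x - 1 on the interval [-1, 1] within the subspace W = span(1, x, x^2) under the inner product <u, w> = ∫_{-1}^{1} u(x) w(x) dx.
g(x) = 11*x^2/7 + 3*x - 44/35

The best approximation g ∈ W is the orthogonal projection of f onto W. Writing g = a_0 + a_1 x + a_2 x^2, the coefficients solve the normal equations G · a = b where
  G_{ij} = <φ_i, φ_j> and b_i = <f, φ_i>, with φ_0 = 1, φ_1 = x, φ_2 = x^2.
G =
  [2, 0, 2/3]
  [0, 2/3, 0]
  [2/3, 0, 2/5],
b = (-22/15, 2, -22/105).
Solving gives a_0 = -44/35, a_1 = 3, a_2 = 11/7, so
  g(x) = 11*x^2/7 + 3*x - 44/35.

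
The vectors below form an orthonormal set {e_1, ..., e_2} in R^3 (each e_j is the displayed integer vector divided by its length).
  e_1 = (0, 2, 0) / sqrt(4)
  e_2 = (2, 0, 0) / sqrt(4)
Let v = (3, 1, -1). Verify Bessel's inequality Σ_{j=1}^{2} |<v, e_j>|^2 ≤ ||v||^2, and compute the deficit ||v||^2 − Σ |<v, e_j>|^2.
Σ |<v, e_j>|^2 = 10; ||v||^2 = 11; deficit = 1

Write each e_j = u_j / sqrt(<u_j, u_j>) where u_j is the displayed integer vector. Then <v, e_j> = <v, u_j> / sqrt(<u_j, u_j>), so |<v, e_j>|^2 = <v, u_j>^2 / <u_j, u_j>.
Coefficients: <v, e_1> = 2/sqrt(4), <v, e_2> = 6/sqrt(4).
Square and sum: Σ |<v, e_j>|^2 = 10.
Compute ||v||^2 = v·v = 11.
Deficit = 11 − 10 = 1 ≥ 0, confirming Bessel's inequality. (The deficit equals ||v − Σ <v,e_j> e_j||^2, the squared distance from v to span{e_j}.)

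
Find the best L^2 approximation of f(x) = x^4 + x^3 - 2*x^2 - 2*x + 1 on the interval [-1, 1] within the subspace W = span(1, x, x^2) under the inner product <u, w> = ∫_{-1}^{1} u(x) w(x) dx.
g(x) = -8*x^2/7 - 7*x/5 + 32/35

The best approximation g ∈ W is the orthogonal projection of f onto W. Writing g = a_0 + a_1 x + a_2 x^2, the coefficients solve the normal equations G · a = b where
  G_{ij} = <φ_i, φ_j> and b_i = <f, φ_i>, with φ_0 = 1, φ_1 = x, φ_2 = x^2.
G =
  [2, 0, 2/3]
  [0, 2/3, 0]
  [2/3, 0, 2/5],
b = (16/15, -14/15, 16/105).
Solving gives a_0 = 32/35, a_1 = -7/5, a_2 = -8/7, so
  g(x) = -8*x^2/7 - 7*x/5 + 32/35.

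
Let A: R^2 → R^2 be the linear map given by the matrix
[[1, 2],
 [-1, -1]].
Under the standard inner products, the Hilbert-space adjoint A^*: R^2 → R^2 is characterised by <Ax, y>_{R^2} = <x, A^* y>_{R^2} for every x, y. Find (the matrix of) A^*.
A^* = A^T =
[[1, -1],
 [2, -1]]

For real matrices with standard dot products, the defining identity <Ax, y> = <x, A^* y> gives (Ax)^T y = x^T (A^*) y, i.e. x^T A^T y = x^T (A^*) y. Since this holds for all x, y, we must have A^* = A^T. Therefore
A^* =
[[1, -1],
 [2, -1]].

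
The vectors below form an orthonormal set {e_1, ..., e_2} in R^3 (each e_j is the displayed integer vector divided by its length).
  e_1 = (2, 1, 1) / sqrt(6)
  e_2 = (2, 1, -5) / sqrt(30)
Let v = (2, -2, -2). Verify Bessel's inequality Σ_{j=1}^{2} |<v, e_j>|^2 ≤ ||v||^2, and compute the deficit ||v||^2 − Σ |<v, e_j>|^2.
Σ |<v, e_j>|^2 = 24/5; ||v||^2 = 12; deficit = 36/5

Write each e_j = u_j / sqrt(<u_j, u_j>) where u_j is the displayed integer vector. Then <v, e_j> = <v, u_j> / sqrt(<u_j, u_j>), so |<v, e_j>|^2 = <v, u_j>^2 / <u_j, u_j>.
Coefficients: <v, e_1> = 0/sqrt(6), <v, e_2> = 12/sqrt(30).
Square and sum: Σ |<v, e_j>|^2 = 24/5.
Compute ||v||^2 = v·v = 12.
Deficit = 12 − 24/5 = 36/5 ≥ 0, confirming Bessel's inequality. (The deficit equals ||v − Σ <v,e_j> e_j||^2, the squared distance from v to span{e_j}.)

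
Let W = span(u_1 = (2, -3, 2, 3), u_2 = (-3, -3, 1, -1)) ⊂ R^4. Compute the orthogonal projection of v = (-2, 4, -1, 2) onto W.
proj_W(v) = (31/86, 108/43, -109/86, -38/43)

Set up U = [u_1 | ... | u_2] ∈ R^(4×2). The projector onto W = col(U) is P = U (U^T U)^(-1) U^T.
Compute U^T U =
  [26, 2]
  [2, 20],
and U^T v = (-12, -9).
Solve U^T U · c = U^T v for the coefficients: c = (-37/86, -35/86). The projection is proj_W(v) = U c.
Check: (v - proj_W(v)) · u_1 = 0  (should be 0).
Check: (v - proj_W(v)) · u_2 = 0  (should be 0).
Result: proj_W(v) = (31/86, 108/43, -109/86, -38/43).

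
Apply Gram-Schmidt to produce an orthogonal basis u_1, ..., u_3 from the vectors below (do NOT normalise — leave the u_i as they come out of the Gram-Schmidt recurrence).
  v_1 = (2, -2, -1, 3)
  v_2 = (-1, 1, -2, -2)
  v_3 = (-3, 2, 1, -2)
Orthogonal basis:
  u_1 = (2, -2, -1, 3)
  u_2 = (-1/9, 1/9, -22/9, -2/3)
  u_3 = (-65/58, 7/58, -9/58, 45/58)

Apply the Gram-Schmidt recurrence
  u_1 = v_1
  u_i = v_i − Σ_{j<i} ((v_i · u_j) / (u_j · u_j)) · u_j.

Step by step this gives:
  u_1 = (2, -2, -1, 3)
  u_2 = (-1/9, 1/9, -22/9, -2/3)
  u_3 = (-65/58, 7/58, -9/58, 45/58)

Orthogonality check:
  u_2 · u_1 = 0 (should be 0)
  u_3 · u_1 = 0 (should be 0)
  u_3 · u_2 = 0 (should be 0)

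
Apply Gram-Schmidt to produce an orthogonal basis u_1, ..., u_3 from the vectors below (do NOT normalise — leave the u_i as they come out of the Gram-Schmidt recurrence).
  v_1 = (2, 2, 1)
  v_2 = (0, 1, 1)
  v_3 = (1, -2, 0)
Orthogonal basis:
  u_1 = (2, 2, 1)
  u_2 = (-2/3, 1/3, 2/3)
  u_3 = (5/9, -10/9, 10/9)

Apply the Gram-Schmidt recurrence
  u_1 = v_1
  u_i = v_i − Σ_{j<i} ((v_i · u_j) / (u_j · u_j)) · u_j.

Step by step this gives:
  u_1 = (2, 2, 1)
  u_2 = (-2/3, 1/3, 2/3)
  u_3 = (5/9, -10/9, 10/9)

Orthogonality check:
  u_2 · u_1 = 0 (should be 0)
  u_3 · u_1 = 0 (should be 0)
  u_3 · u_2 = 0 (should be 0)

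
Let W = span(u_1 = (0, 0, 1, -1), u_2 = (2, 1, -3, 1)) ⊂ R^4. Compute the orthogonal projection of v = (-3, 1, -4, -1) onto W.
proj_W(v) = (0, 0, -3/2, 3/2)

Set up U = [u_1 | ... | u_2] ∈ R^(4×2). The projector onto W = col(U) is P = U (U^T U)^(-1) U^T.
Compute U^T U =
  [2, -4]
  [-4, 15],
and U^T v = (-3, 6).
Solve U^T U · c = U^T v for the coefficients: c = (-3/2, 0). The projection is proj_W(v) = U c.
Check: (v - proj_W(v)) · u_1 = 0  (should be 0).
Check: (v - proj_W(v)) · u_2 = 0  (should be 0).
Result: proj_W(v) = (0, 0, -3/2, 3/2).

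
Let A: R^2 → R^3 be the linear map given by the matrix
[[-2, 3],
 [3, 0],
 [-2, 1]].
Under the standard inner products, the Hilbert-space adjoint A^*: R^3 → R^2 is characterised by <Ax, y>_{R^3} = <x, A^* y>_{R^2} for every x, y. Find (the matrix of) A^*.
A^* = A^T =
[[-2, 3, -2],
 [3, 0, 1]]

For real matrices with standard dot products, the defining identity <Ax, y> = <x, A^* y> gives (Ax)^T y = x^T (A^*) y, i.e. x^T A^T y = x^T (A^*) y. Since this holds for all x, y, we must have A^* = A^T. Therefore
A^* =
[[-2, 3, -2],
 [3, 0, 1]].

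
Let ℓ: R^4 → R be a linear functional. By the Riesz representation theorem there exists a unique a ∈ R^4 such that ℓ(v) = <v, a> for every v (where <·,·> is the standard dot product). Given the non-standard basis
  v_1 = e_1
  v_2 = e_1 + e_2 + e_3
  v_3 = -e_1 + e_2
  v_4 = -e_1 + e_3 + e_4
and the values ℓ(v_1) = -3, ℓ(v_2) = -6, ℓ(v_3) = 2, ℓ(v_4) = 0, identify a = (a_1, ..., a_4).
a = (-3, -1, -2, -1)

Write a = (a_1, ..., a_4) in the standard basis. For each basis vector v_i, ℓ(v_i) = <v_i, a> is a linear equation in the a_j's. Collect the n equations into a matrix system V a = ℓ, where row i of V is v_i (expressed in the standard basis). Since V is invertible (lower-triangular with 1s on the diagonal, up to permutation), solve by back-substitution:
  V =
[[1, 0, 0, 0],
 [1, 1, 1, 0],
 [-1, 1, 0, 0],
 [-1, 0, 1, 1]]
  V a = (-3, -6, 2, 0)
Solving gives a = (-3, -1, -2, -1).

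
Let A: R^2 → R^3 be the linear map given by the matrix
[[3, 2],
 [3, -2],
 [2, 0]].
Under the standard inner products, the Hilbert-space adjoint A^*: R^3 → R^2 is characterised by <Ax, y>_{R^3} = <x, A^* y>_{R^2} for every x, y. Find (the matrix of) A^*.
A^* = A^T =
[[3, 3, 2],
 [2, -2, 0]]

For real matrices with standard dot products, the defining identity <Ax, y> = <x, A^* y> gives (Ax)^T y = x^T (A^*) y, i.e. x^T A^T y = x^T (A^*) y. Since this holds for all x, y, we must have A^* = A^T. Therefore
A^* =
[[3, 3, 2],
 [2, -2, 0]].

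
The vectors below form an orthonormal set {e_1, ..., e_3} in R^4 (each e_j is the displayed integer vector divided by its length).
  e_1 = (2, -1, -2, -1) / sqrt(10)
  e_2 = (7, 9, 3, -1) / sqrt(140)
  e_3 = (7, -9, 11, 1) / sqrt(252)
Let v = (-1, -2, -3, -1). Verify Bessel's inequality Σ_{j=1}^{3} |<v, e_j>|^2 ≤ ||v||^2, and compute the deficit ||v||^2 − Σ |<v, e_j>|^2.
Σ |<v, e_j>|^2 = 133/9; ||v||^2 = 15; deficit = 2/9

Write each e_j = u_j / sqrt(<u_j, u_j>) where u_j is the displayed integer vector. Then <v, e_j> = <v, u_j> / sqrt(<u_j, u_j>), so |<v, e_j>|^2 = <v, u_j>^2 / <u_j, u_j>.
Coefficients: <v, e_1> = 7/sqrt(10), <v, e_2> = -33/sqrt(140), <v, e_3> = -23/sqrt(252).
Square and sum: Σ |<v, e_j>|^2 = 133/9.
Compute ||v||^2 = v·v = 15.
Deficit = 15 − 133/9 = 2/9 ≥ 0, confirming Bessel's inequality. (The deficit equals ||v − Σ <v,e_j> e_j||^2, the squared distance from v to span{e_j}.)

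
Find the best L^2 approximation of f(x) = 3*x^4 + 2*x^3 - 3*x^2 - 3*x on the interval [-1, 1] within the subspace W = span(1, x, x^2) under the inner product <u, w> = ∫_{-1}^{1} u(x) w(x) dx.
g(x) = -3*x^2/7 - 9*x/5 - 9/35

The best approximation g ∈ W is the orthogonal projection of f onto W. Writing g = a_0 + a_1 x + a_2 x^2, the coefficients solve the normal equations G · a = b where
  G_{ij} = <φ_i, φ_j> and b_i = <f, φ_i>, with φ_0 = 1, φ_1 = x, φ_2 = x^2.
G =
  [2, 0, 2/3]
  [0, 2/3, 0]
  [2/3, 0, 2/5],
b = (-4/5, -6/5, -12/35).
Solving gives a_0 = -9/35, a_1 = -9/5, a_2 = -3/7, so
  g(x) = -3*x^2/7 - 9*x/5 - 9/35.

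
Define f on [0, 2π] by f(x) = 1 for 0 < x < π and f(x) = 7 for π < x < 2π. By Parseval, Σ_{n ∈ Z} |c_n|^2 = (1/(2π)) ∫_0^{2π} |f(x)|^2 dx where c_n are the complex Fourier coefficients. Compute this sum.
Σ |c_n|^2 = 25

Parseval equates the L^2 energy of f (normalised by 1/(2π)) with the ℓ^2 sum of its Fourier coefficients: (1/(2π)) ∫_0^{2π} |f|^2 = Σ |c_n|^2.
Compute the left side: (1/(2π)) [∫_0^π 1^2 dx + ∫_π^{2π} 7^2 dx] = (1/(2π)) · (1π + 49π) = (1 + 49)/2 = 25.
So Σ_{n ∈ Z} |c_n|^2 = 25.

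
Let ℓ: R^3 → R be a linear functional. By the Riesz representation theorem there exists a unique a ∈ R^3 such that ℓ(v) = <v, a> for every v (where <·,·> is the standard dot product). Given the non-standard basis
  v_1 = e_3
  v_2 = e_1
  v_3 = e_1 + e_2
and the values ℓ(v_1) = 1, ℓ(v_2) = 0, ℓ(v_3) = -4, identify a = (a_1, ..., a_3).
a = (0, -4, 1)

Write a = (a_1, ..., a_3) in the standard basis. For each basis vector v_i, ℓ(v_i) = <v_i, a> is a linear equation in the a_j's. Collect the n equations into a matrix system V a = ℓ, where row i of V is v_i (expressed in the standard basis). Since V is invertible (lower-triangular with 1s on the diagonal, up to permutation), solve by back-substitution:
  V =
[[0, 0, 1],
 [1, 0, 0],
 [1, 1, 0]]
  V a = (1, 0, -4)
Solving gives a = (0, -4, 1).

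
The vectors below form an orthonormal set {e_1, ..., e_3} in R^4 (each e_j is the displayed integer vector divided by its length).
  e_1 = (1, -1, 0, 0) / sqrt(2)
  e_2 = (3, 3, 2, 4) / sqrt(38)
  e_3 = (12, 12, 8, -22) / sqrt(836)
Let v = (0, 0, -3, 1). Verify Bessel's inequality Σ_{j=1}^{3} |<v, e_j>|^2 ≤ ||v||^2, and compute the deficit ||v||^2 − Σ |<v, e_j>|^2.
Σ |<v, e_j>|^2 = 29/11; ||v||^2 = 10; deficit = 81/11

Write each e_j = u_j / sqrt(<u_j, u_j>) where u_j is the displayed integer vector. Then <v, e_j> = <v, u_j> / sqrt(<u_j, u_j>), so |<v, e_j>|^2 = <v, u_j>^2 / <u_j, u_j>.
Coefficients: <v, e_1> = 0/sqrt(2), <v, e_2> = -2/sqrt(38), <v, e_3> = -46/sqrt(836).
Square and sum: Σ |<v, e_j>|^2 = 29/11.
Compute ||v||^2 = v·v = 10.
Deficit = 10 − 29/11 = 81/11 ≥ 0, confirming Bessel's inequality. (The deficit equals ||v − Σ <v,e_j> e_j||^2, the squared distance from v to span{e_j}.)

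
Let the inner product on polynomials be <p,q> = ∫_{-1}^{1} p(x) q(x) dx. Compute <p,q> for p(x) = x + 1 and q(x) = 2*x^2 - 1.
<p,q> = -2/3

Expand the product: p(x)·q(x) = 2*x^3 + 2*x^2 - x - 1.
∫_{-1}^{1} of each monomial x^k gives [2/(k+1) if k even, 0 if k odd]. Integrating term-by-term (or equivalently evaluating the antiderivative F(x) = x^4/2 + 2*x^3/3 - x^2/2 - x at the endpoints):
  F(1) − F(−1) = -1/3 − (1/3) = -2/3.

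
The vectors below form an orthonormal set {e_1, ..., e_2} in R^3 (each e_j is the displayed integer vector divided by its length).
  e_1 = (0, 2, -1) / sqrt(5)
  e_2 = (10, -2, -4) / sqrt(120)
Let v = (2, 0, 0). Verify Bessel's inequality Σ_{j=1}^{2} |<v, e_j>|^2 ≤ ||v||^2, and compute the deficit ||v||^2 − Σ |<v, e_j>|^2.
Σ |<v, e_j>|^2 = 10/3; ||v||^2 = 4; deficit = 2/3

Write each e_j = u_j / sqrt(<u_j, u_j>) where u_j is the displayed integer vector. Then <v, e_j> = <v, u_j> / sqrt(<u_j, u_j>), so |<v, e_j>|^2 = <v, u_j>^2 / <u_j, u_j>.
Coefficients: <v, e_1> = 0/sqrt(5), <v, e_2> = 20/sqrt(120).
Square and sum: Σ |<v, e_j>|^2 = 10/3.
Compute ||v||^2 = v·v = 4.
Deficit = 4 − 10/3 = 2/3 ≥ 0, confirming Bessel's inequality. (The deficit equals ||v − Σ <v,e_j> e_j||^2, the squared distance from v to span{e_j}.)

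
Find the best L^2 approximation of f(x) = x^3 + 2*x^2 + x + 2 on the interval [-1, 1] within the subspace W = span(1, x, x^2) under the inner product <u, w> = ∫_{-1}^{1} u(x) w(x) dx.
g(x) = 2*x^2 + 8*x/5 + 2

The best approximation g ∈ W is the orthogonal projection of f onto W. Writing g = a_0 + a_1 x + a_2 x^2, the coefficients solve the normal equations G · a = b where
  G_{ij} = <φ_i, φ_j> and b_i = <f, φ_i>, with φ_0 = 1, φ_1 = x, φ_2 = x^2.
G =
  [2, 0, 2/3]
  [0, 2/3, 0]
  [2/3, 0, 2/5],
b = (16/3, 16/15, 32/15).
Solving gives a_0 = 2, a_1 = 8/5, a_2 = 2, so
  g(x) = 2*x^2 + 8*x/5 + 2.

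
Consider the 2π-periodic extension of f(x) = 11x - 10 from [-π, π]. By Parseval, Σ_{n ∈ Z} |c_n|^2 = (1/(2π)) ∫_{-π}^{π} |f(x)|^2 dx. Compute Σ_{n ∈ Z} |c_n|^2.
Σ |c_n|^2 = 121π^2/3 + 100

Expand and integrate term by term over [-π, π]:
  ∫ (11x)^2 dx = 121·(2π^3/3); ∫ 2·11·(-10)·x dx = 0 (odd integrand); ∫ (-10)^2 dx = 100·2π.
So (1/(2π)) ∫_{-π}^{π} (11x - 10)^2 dx = 121π^2/3 + 100 = 121π^2/3 + 100.
Parseval ⇒ Σ |c_n|^2 = 121π^2/3 + 100.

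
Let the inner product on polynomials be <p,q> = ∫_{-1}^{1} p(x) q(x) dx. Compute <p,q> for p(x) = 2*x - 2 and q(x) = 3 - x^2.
<p,q> = -32/3

Expand the product: p(x)·q(x) = -2*x^3 + 2*x^2 + 6*x - 6.
∫_{-1}^{1} of each monomial x^k gives [2/(k+1) if k even, 0 if k odd]. Integrating term-by-term (or equivalently evaluating the antiderivative F(x) = -x^4/2 + 2*x^3/3 + 3*x^2 - 6*x at the endpoints):
  F(1) − F(−1) = -17/6 − (47/6) = -32/3.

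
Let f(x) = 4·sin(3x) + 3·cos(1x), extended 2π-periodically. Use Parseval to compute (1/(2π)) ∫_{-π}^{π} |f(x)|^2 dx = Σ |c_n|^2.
Σ |c_n|^2 = 25/2

Expand |f|^2 and use orthogonality of {sin(nx), cos(mx)} on [-π, π]:
  ∫_{-π}^{π} sin(nx)^2 dx = π, ∫ cos(mx)^2 dx = π, and cross terms integrate to 0.
So ∫_{-π}^{π} f(x)^2 dx = 4^2 · π + 3^2 · π = (16 + 9)π.
Divide by 2π: (16 + 9)/2 = 25/2.
By Parseval, this equals Σ |c_n|^2.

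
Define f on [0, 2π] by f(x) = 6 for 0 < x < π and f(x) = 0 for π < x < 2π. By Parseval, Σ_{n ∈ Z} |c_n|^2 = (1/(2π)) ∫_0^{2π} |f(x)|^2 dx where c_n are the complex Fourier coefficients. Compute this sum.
Σ |c_n|^2 = 18

Parseval equates the L^2 energy of f (normalised by 1/(2π)) with the ℓ^2 sum of its Fourier coefficients: (1/(2π)) ∫_0^{2π} |f|^2 = Σ |c_n|^2.
Compute the left side: (1/(2π)) [∫_0^π 6^2 dx + ∫_π^{2π} 0^2 dx] = (1/(2π)) · (36π + 0π) = (36 + 0)/2 = 18.
So Σ_{n ∈ Z} |c_n|^2 = 18.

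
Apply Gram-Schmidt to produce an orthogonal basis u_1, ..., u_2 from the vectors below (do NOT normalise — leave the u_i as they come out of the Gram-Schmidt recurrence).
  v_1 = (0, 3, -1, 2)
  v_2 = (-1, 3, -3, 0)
Orthogonal basis:
  u_1 = (0, 3, -1, 2)
  u_2 = (-1, 3/7, -15/7, -12/7)

Apply the Gram-Schmidt recurrence
  u_1 = v_1
  u_i = v_i − Σ_{j<i} ((v_i · u_j) / (u_j · u_j)) · u_j.

Step by step this gives:
  u_1 = (0, 3, -1, 2)
  u_2 = (-1, 3/7, -15/7, -12/7)

Orthogonality check:
  u_2 · u_1 = 0 (should be 0)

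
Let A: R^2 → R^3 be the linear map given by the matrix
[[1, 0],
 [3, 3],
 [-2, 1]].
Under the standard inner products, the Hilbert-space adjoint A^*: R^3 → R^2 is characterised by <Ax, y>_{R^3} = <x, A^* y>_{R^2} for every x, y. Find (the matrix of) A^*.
A^* = A^T =
[[1, 3, -2],
 [0, 3, 1]]

For real matrices with standard dot products, the defining identity <Ax, y> = <x, A^* y> gives (Ax)^T y = x^T (A^*) y, i.e. x^T A^T y = x^T (A^*) y. Since this holds for all x, y, we must have A^* = A^T. Therefore
A^* =
[[1, 3, -2],
 [0, 3, 1]].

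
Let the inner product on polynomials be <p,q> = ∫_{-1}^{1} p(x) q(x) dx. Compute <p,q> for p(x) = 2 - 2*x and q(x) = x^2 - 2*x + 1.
<p,q> = 8

Expand the product: p(x)·q(x) = -2*x^3 + 6*x^2 - 6*x + 2.
∫_{-1}^{1} of each monomial x^k gives [2/(k+1) if k even, 0 if k odd]. Integrating term-by-term (or equivalently evaluating the antiderivative F(x) = -x^4/2 + 2*x^3 - 3*x^2 + 2*x at the endpoints):
  F(1) − F(−1) = 1/2 − (-15/2) = 8.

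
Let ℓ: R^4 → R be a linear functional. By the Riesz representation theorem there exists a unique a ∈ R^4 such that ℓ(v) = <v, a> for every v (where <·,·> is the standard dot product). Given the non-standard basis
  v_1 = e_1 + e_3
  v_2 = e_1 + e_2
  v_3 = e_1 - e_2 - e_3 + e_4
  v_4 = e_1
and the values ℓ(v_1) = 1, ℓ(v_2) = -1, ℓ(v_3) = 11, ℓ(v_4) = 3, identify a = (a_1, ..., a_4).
a = (3, -4, -2, 2)

Write a = (a_1, ..., a_4) in the standard basis. For each basis vector v_i, ℓ(v_i) = <v_i, a> is a linear equation in the a_j's. Collect the n equations into a matrix system V a = ℓ, where row i of V is v_i (expressed in the standard basis). Since V is invertible (lower-triangular with 1s on the diagonal, up to permutation), solve by back-substitution:
  V =
[[1, 0, 1, 0],
 [1, 1, 0, 0],
 [1, -1, -1, 1],
 [1, 0, 0, 0]]
  V a = (1, -1, 11, 3)
Solving gives a = (3, -4, -2, 2).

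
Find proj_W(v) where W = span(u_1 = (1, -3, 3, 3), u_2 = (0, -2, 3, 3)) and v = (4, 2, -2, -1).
proj_W(v) = (7/4, -1/4, -9/4, -9/4)

Set up U = [u_1 | ... | u_2] ∈ R^(4×2). The projector onto W = col(U) is P = U (U^T U)^(-1) U^T.
Compute U^T U =
  [28, 24]
  [24, 22],
and U^T v = (-11, -13).
Solve U^T U · c = U^T v for the coefficients: c = (7/4, -5/2). The projection is proj_W(v) = U c.
Check: (v - proj_W(v)) · u_1 = 0  (should be 0).
Check: (v - proj_W(v)) · u_2 = 0  (should be 0).
Result: proj_W(v) = (7/4, -1/4, -9/4, -9/4).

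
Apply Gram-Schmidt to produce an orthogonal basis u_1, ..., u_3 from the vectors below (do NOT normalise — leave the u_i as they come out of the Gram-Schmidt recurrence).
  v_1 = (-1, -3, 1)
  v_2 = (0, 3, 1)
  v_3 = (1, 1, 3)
Orthogonal basis:
  u_1 = (-1, -3, 1)
  u_2 = (-8/11, 9/11, 19/11)
  u_3 = (42/23, -7/23, 21/23)

Apply the Gram-Schmidt recurrence
  u_1 = v_1
  u_i = v_i − Σ_{j<i} ((v_i · u_j) / (u_j · u_j)) · u_j.

Step by step this gives:
  u_1 = (-1, -3, 1)
  u_2 = (-8/11, 9/11, 19/11)
  u_3 = (42/23, -7/23, 21/23)

Orthogonality check:
  u_2 · u_1 = 0 (should be 0)
  u_3 · u_1 = 0 (should be 0)
  u_3 · u_2 = 0 (should be 0)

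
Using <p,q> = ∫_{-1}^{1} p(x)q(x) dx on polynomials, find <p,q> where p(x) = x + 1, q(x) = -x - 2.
<p,q> = -14/3

Expand the product: p(x)·q(x) = -x^2 - 3*x - 2.
∫_{-1}^{1} of each monomial x^k gives [2/(k+1) if k even, 0 if k odd]. Integrating term-by-term (or equivalently evaluating the antiderivative F(x) = -x^3/3 - 3*x^2/2 - 2*x at the endpoints):
  F(1) − F(−1) = -23/6 − (5/6) = -14/3.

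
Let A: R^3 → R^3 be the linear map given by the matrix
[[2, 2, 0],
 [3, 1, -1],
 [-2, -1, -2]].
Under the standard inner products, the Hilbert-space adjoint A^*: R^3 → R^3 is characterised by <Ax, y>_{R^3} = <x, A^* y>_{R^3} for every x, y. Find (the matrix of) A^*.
A^* = A^T =
[[2, 3, -2],
 [2, 1, -1],
 [0, -1, -2]]

For real matrices with standard dot products, the defining identity <Ax, y> = <x, A^* y> gives (Ax)^T y = x^T (A^*) y, i.e. x^T A^T y = x^T (A^*) y. Since this holds for all x, y, we must have A^* = A^T. Therefore
A^* =
[[2, 3, -2],
 [2, 1, -1],
 [0, -1, -2]].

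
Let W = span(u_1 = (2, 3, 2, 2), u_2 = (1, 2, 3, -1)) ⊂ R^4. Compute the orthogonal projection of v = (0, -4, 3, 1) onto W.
proj_W(v) = (-8/19, -28/57, 8/57, -56/57)

Set up U = [u_1 | ... | u_2] ∈ R^(4×2). The projector onto W = col(U) is P = U (U^T U)^(-1) U^T.
Compute U^T U =
  [21, 12]
  [12, 15],
and U^T v = (-4, 0).
Solve U^T U · c = U^T v for the coefficients: c = (-20/57, 16/57). The projection is proj_W(v) = U c.
Check: (v - proj_W(v)) · u_1 = 0  (should be 0).
Check: (v - proj_W(v)) · u_2 = 0  (should be 0).
Result: proj_W(v) = (-8/19, -28/57, 8/57, -56/57).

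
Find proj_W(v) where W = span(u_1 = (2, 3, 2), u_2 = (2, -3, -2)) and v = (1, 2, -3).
proj_W(v) = (1, 0, 0)

Set up U = [u_1 | ... | u_2] ∈ R^(3×2). The projector onto W = col(U) is P = U (U^T U)^(-1) U^T.
Compute U^T U =
  [17, -9]
  [-9, 17],
and U^T v = (2, 2).
Solve U^T U · c = U^T v for the coefficients: c = (1/4, 1/4). The projection is proj_W(v) = U c.
Check: (v - proj_W(v)) · u_1 = 0  (should be 0).
Check: (v - proj_W(v)) · u_2 = 0  (should be 0).
Result: proj_W(v) = (1, 0, 0).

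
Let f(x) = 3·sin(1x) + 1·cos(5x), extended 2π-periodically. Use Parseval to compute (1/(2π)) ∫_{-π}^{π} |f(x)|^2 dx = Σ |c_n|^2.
Σ |c_n|^2 = 5

Expand |f|^2 and use orthogonality of {sin(nx), cos(mx)} on [-π, π]:
  ∫_{-π}^{π} sin(nx)^2 dx = π, ∫ cos(mx)^2 dx = π, and cross terms integrate to 0.
So ∫_{-π}^{π} f(x)^2 dx = 3^2 · π + 1^2 · π = (9 + 1)π.
Divide by 2π: (9 + 1)/2 = 5.
By Parseval, this equals Σ |c_n|^2.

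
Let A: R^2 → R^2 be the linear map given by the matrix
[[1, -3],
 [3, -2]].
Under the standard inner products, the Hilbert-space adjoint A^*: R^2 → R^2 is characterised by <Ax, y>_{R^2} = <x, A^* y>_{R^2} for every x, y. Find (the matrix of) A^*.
A^* = A^T =
[[1, 3],
 [-3, -2]]

For real matrices with standard dot products, the defining identity <Ax, y> = <x, A^* y> gives (Ax)^T y = x^T (A^*) y, i.e. x^T A^T y = x^T (A^*) y. Since this holds for all x, y, we must have A^* = A^T. Therefore
A^* =
[[1, 3],
 [-3, -2]].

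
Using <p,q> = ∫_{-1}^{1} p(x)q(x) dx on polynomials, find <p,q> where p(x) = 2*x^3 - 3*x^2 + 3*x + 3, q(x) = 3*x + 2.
<p,q> = 82/5

Expand the product: p(x)·q(x) = 6*x^4 - 5*x^3 + 3*x^2 + 15*x + 6.
∫_{-1}^{1} of each monomial x^k gives [2/(k+1) if k even, 0 if k odd]. Integrating term-by-term (or equivalently evaluating the antiderivative F(x) = 6*x^5/5 - 5*x^4/4 + x^3 + 15*x^2/2 + 6*x at the endpoints):
  F(1) − F(−1) = 289/20 − (-39/20) = 82/5.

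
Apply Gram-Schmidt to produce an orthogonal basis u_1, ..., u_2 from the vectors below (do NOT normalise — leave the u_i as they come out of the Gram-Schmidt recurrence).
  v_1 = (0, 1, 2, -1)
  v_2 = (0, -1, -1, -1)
Orthogonal basis:
  u_1 = (0, 1, 2, -1)
  u_2 = (0, -2/3, -1/3, -4/3)

Apply the Gram-Schmidt recurrence
  u_1 = v_1
  u_i = v_i − Σ_{j<i} ((v_i · u_j) / (u_j · u_j)) · u_j.

Step by step this gives:
  u_1 = (0, 1, 2, -1)
  u_2 = (0, -2/3, -1/3, -4/3)

Orthogonality check:
  u_2 · u_1 = 0 (should be 0)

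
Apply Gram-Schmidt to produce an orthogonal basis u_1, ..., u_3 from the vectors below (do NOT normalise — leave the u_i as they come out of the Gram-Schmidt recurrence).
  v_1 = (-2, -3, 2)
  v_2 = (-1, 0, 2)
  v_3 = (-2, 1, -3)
Orthogonal basis:
  u_1 = (-2, -3, 2)
  u_2 = (-5/17, 18/17, 22/17)
  u_3 = (-138/49, 46/49, -69/49)

Apply the Gram-Schmidt recurrence
  u_1 = v_1
  u_i = v_i − Σ_{j<i} ((v_i · u_j) / (u_j · u_j)) · u_j.

Step by step this gives:
  u_1 = (-2, -3, 2)
  u_2 = (-5/17, 18/17, 22/17)
  u_3 = (-138/49, 46/49, -69/49)

Orthogonality check:
  u_2 · u_1 = 0 (should be 0)
  u_3 · u_1 = 0 (should be 0)
  u_3 · u_2 = 0 (should be 0)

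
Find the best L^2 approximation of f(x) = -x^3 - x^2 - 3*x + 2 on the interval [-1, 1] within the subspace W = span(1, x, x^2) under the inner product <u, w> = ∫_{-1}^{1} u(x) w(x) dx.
g(x) = -x^2 - 18*x/5 + 2

The best approximation g ∈ W is the orthogonal projection of f onto W. Writing g = a_0 + a_1 x + a_2 x^2, the coefficients solve the normal equations G · a = b where
  G_{ij} = <φ_i, φ_j> and b_i = <f, φ_i>, with φ_0 = 1, φ_1 = x, φ_2 = x^2.
G =
  [2, 0, 2/3]
  [0, 2/3, 0]
  [2/3, 0, 2/5],
b = (10/3, -12/5, 14/15).
Solving gives a_0 = 2, a_1 = -18/5, a_2 = -1, so
  g(x) = -x^2 - 18*x/5 + 2.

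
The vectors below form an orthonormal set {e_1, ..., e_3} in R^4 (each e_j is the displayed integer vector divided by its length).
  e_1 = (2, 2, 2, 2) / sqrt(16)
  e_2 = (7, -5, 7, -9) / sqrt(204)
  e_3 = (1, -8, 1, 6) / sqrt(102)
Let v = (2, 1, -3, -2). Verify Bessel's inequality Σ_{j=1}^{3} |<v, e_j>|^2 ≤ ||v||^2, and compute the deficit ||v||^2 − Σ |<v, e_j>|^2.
Σ |<v, e_j>|^2 = 11/2; ||v||^2 = 18; deficit = 25/2

Write each e_j = u_j / sqrt(<u_j, u_j>) where u_j is the displayed integer vector. Then <v, e_j> = <v, u_j> / sqrt(<u_j, u_j>), so |<v, e_j>|^2 = <v, u_j>^2 / <u_j, u_j>.
Coefficients: <v, e_1> = -4/sqrt(16), <v, e_2> = 6/sqrt(204), <v, e_3> = -21/sqrt(102).
Square and sum: Σ |<v, e_j>|^2 = 11/2.
Compute ||v||^2 = v·v = 18.
Deficit = 18 − 11/2 = 25/2 ≥ 0, confirming Bessel's inequality. (The deficit equals ||v − Σ <v,e_j> e_j||^2, the squared distance from v to span{e_j}.)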